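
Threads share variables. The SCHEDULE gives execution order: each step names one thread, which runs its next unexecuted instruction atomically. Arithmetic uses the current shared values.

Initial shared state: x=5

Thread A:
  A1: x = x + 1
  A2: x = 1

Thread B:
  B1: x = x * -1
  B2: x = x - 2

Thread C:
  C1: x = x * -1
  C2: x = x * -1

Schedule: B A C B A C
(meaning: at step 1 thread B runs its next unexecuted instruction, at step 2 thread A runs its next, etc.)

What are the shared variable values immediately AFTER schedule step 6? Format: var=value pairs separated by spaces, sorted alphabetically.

Step 1: thread B executes B1 (x = x * -1). Shared: x=-5. PCs: A@0 B@1 C@0
Step 2: thread A executes A1 (x = x + 1). Shared: x=-4. PCs: A@1 B@1 C@0
Step 3: thread C executes C1 (x = x * -1). Shared: x=4. PCs: A@1 B@1 C@1
Step 4: thread B executes B2 (x = x - 2). Shared: x=2. PCs: A@1 B@2 C@1
Step 5: thread A executes A2 (x = 1). Shared: x=1. PCs: A@2 B@2 C@1
Step 6: thread C executes C2 (x = x * -1). Shared: x=-1. PCs: A@2 B@2 C@2

Answer: x=-1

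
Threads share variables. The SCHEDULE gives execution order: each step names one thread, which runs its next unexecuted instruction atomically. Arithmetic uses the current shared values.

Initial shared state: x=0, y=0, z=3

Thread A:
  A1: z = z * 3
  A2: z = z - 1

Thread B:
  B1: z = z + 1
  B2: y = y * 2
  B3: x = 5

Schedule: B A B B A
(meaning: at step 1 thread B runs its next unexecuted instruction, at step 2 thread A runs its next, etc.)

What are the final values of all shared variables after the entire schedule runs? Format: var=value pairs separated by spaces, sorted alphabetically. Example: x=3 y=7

Step 1: thread B executes B1 (z = z + 1). Shared: x=0 y=0 z=4. PCs: A@0 B@1
Step 2: thread A executes A1 (z = z * 3). Shared: x=0 y=0 z=12. PCs: A@1 B@1
Step 3: thread B executes B2 (y = y * 2). Shared: x=0 y=0 z=12. PCs: A@1 B@2
Step 4: thread B executes B3 (x = 5). Shared: x=5 y=0 z=12. PCs: A@1 B@3
Step 5: thread A executes A2 (z = z - 1). Shared: x=5 y=0 z=11. PCs: A@2 B@3

Answer: x=5 y=0 z=11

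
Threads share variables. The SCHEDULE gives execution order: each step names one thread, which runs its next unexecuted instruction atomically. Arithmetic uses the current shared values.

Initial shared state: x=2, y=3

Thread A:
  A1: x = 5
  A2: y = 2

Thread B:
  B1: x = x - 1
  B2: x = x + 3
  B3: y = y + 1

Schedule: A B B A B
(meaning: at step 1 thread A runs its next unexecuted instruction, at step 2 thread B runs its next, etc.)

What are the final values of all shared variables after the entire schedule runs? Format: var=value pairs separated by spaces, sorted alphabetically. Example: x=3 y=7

Step 1: thread A executes A1 (x = 5). Shared: x=5 y=3. PCs: A@1 B@0
Step 2: thread B executes B1 (x = x - 1). Shared: x=4 y=3. PCs: A@1 B@1
Step 3: thread B executes B2 (x = x + 3). Shared: x=7 y=3. PCs: A@1 B@2
Step 4: thread A executes A2 (y = 2). Shared: x=7 y=2. PCs: A@2 B@2
Step 5: thread B executes B3 (y = y + 1). Shared: x=7 y=3. PCs: A@2 B@3

Answer: x=7 y=3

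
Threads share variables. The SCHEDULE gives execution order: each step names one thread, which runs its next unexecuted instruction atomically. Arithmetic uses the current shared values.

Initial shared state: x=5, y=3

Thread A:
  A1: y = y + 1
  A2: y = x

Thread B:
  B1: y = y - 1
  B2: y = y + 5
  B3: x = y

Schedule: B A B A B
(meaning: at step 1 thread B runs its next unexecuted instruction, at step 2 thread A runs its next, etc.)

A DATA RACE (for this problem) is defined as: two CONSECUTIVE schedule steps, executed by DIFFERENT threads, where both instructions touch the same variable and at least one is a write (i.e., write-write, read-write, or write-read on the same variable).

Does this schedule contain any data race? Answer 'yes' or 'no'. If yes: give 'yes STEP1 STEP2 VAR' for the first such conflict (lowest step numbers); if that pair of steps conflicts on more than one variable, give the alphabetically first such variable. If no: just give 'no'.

Answer: yes 1 2 y

Derivation:
Steps 1,2: B(y = y - 1) vs A(y = y + 1). RACE on y (W-W).
Steps 2,3: A(y = y + 1) vs B(y = y + 5). RACE on y (W-W).
Steps 3,4: B(y = y + 5) vs A(y = x). RACE on y (W-W).
Steps 4,5: A(y = x) vs B(x = y). RACE on x (R-W), y (W-R). Multiple vars; alphabetically first is x.
First conflict at steps 1,2.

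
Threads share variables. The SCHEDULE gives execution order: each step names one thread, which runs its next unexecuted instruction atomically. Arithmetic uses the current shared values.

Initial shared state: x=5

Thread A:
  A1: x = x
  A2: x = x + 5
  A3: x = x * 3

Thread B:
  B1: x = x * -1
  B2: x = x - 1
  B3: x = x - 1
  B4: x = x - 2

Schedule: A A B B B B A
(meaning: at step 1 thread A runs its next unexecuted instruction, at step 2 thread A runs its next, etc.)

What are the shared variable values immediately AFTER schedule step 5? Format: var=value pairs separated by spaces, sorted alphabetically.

Step 1: thread A executes A1 (x = x). Shared: x=5. PCs: A@1 B@0
Step 2: thread A executes A2 (x = x + 5). Shared: x=10. PCs: A@2 B@0
Step 3: thread B executes B1 (x = x * -1). Shared: x=-10. PCs: A@2 B@1
Step 4: thread B executes B2 (x = x - 1). Shared: x=-11. PCs: A@2 B@2
Step 5: thread B executes B3 (x = x - 1). Shared: x=-12. PCs: A@2 B@3

Answer: x=-12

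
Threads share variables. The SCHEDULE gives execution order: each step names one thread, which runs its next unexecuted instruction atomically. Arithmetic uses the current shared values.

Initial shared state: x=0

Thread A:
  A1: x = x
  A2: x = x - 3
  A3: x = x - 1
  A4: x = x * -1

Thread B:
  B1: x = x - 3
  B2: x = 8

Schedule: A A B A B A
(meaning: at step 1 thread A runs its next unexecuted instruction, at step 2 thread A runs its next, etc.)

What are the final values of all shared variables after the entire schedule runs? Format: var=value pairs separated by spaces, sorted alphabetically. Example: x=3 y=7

Step 1: thread A executes A1 (x = x). Shared: x=0. PCs: A@1 B@0
Step 2: thread A executes A2 (x = x - 3). Shared: x=-3. PCs: A@2 B@0
Step 3: thread B executes B1 (x = x - 3). Shared: x=-6. PCs: A@2 B@1
Step 4: thread A executes A3 (x = x - 1). Shared: x=-7. PCs: A@3 B@1
Step 5: thread B executes B2 (x = 8). Shared: x=8. PCs: A@3 B@2
Step 6: thread A executes A4 (x = x * -1). Shared: x=-8. PCs: A@4 B@2

Answer: x=-8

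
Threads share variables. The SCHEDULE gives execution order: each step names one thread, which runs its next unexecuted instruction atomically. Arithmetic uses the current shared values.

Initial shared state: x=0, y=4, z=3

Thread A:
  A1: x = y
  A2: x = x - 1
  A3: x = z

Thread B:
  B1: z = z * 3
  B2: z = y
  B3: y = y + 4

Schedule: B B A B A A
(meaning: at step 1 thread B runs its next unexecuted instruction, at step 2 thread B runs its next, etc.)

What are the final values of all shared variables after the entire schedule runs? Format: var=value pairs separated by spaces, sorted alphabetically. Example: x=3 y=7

Step 1: thread B executes B1 (z = z * 3). Shared: x=0 y=4 z=9. PCs: A@0 B@1
Step 2: thread B executes B2 (z = y). Shared: x=0 y=4 z=4. PCs: A@0 B@2
Step 3: thread A executes A1 (x = y). Shared: x=4 y=4 z=4. PCs: A@1 B@2
Step 4: thread B executes B3 (y = y + 4). Shared: x=4 y=8 z=4. PCs: A@1 B@3
Step 5: thread A executes A2 (x = x - 1). Shared: x=3 y=8 z=4. PCs: A@2 B@3
Step 6: thread A executes A3 (x = z). Shared: x=4 y=8 z=4. PCs: A@3 B@3

Answer: x=4 y=8 z=4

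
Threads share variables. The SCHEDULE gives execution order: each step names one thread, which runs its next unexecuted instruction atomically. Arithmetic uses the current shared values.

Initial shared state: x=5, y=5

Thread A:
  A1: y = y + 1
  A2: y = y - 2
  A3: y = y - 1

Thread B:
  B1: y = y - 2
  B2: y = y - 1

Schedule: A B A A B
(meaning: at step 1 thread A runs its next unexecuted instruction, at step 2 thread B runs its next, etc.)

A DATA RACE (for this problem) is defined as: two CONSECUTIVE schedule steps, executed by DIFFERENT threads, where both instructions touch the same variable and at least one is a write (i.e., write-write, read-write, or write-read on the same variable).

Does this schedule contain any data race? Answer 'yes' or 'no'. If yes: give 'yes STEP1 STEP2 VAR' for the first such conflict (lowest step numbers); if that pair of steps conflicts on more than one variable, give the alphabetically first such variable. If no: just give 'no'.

Steps 1,2: A(y = y + 1) vs B(y = y - 2). RACE on y (W-W).
Steps 2,3: B(y = y - 2) vs A(y = y - 2). RACE on y (W-W).
Steps 3,4: same thread (A). No race.
Steps 4,5: A(y = y - 1) vs B(y = y - 1). RACE on y (W-W).
First conflict at steps 1,2.

Answer: yes 1 2 y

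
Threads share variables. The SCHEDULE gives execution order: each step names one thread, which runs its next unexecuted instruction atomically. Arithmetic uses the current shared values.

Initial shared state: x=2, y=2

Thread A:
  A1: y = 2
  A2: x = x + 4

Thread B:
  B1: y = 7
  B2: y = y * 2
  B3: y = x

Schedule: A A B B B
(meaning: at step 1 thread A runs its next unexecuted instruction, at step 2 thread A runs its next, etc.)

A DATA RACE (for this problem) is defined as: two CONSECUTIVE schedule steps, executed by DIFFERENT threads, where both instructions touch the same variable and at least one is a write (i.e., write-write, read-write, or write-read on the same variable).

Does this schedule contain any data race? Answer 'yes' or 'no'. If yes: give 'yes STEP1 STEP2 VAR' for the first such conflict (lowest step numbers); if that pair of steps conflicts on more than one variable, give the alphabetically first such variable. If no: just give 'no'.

Answer: no

Derivation:
Steps 1,2: same thread (A). No race.
Steps 2,3: A(r=x,w=x) vs B(r=-,w=y). No conflict.
Steps 3,4: same thread (B). No race.
Steps 4,5: same thread (B). No race.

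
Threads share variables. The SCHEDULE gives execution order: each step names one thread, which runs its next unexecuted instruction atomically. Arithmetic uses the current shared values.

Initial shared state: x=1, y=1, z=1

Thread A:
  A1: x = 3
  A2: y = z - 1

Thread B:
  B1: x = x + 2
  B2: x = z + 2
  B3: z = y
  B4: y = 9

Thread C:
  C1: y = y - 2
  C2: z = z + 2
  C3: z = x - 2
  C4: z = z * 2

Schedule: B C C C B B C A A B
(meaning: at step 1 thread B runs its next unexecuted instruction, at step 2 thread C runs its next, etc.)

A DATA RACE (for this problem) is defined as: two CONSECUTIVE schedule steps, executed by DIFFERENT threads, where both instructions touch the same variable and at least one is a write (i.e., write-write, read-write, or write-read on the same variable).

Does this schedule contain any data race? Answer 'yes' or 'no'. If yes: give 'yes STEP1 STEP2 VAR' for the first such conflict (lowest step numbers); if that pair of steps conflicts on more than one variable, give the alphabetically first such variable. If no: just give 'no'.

Answer: yes 4 5 x

Derivation:
Steps 1,2: B(r=x,w=x) vs C(r=y,w=y). No conflict.
Steps 2,3: same thread (C). No race.
Steps 3,4: same thread (C). No race.
Steps 4,5: C(z = x - 2) vs B(x = z + 2). RACE on x (R-W), z (W-R). Multiple vars; alphabetically first is x.
Steps 5,6: same thread (B). No race.
Steps 6,7: B(z = y) vs C(z = z * 2). RACE on z (W-W).
Steps 7,8: C(r=z,w=z) vs A(r=-,w=x). No conflict.
Steps 8,9: same thread (A). No race.
Steps 9,10: A(y = z - 1) vs B(y = 9). RACE on y (W-W).
First conflict at steps 4,5.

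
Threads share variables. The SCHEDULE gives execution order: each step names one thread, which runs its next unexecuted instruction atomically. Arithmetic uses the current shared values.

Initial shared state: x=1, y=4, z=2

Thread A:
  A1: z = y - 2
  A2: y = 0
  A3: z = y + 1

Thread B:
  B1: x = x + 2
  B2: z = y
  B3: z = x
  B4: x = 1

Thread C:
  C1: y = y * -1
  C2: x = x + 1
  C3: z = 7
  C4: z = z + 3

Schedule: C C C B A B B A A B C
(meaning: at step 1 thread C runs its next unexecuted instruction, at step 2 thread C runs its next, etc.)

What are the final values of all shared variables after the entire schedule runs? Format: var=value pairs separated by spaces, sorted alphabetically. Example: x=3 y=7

Answer: x=1 y=0 z=4

Derivation:
Step 1: thread C executes C1 (y = y * -1). Shared: x=1 y=-4 z=2. PCs: A@0 B@0 C@1
Step 2: thread C executes C2 (x = x + 1). Shared: x=2 y=-4 z=2. PCs: A@0 B@0 C@2
Step 3: thread C executes C3 (z = 7). Shared: x=2 y=-4 z=7. PCs: A@0 B@0 C@3
Step 4: thread B executes B1 (x = x + 2). Shared: x=4 y=-4 z=7. PCs: A@0 B@1 C@3
Step 5: thread A executes A1 (z = y - 2). Shared: x=4 y=-4 z=-6. PCs: A@1 B@1 C@3
Step 6: thread B executes B2 (z = y). Shared: x=4 y=-4 z=-4. PCs: A@1 B@2 C@3
Step 7: thread B executes B3 (z = x). Shared: x=4 y=-4 z=4. PCs: A@1 B@3 C@3
Step 8: thread A executes A2 (y = 0). Shared: x=4 y=0 z=4. PCs: A@2 B@3 C@3
Step 9: thread A executes A3 (z = y + 1). Shared: x=4 y=0 z=1. PCs: A@3 B@3 C@3
Step 10: thread B executes B4 (x = 1). Shared: x=1 y=0 z=1. PCs: A@3 B@4 C@3
Step 11: thread C executes C4 (z = z + 3). Shared: x=1 y=0 z=4. PCs: A@3 B@4 C@4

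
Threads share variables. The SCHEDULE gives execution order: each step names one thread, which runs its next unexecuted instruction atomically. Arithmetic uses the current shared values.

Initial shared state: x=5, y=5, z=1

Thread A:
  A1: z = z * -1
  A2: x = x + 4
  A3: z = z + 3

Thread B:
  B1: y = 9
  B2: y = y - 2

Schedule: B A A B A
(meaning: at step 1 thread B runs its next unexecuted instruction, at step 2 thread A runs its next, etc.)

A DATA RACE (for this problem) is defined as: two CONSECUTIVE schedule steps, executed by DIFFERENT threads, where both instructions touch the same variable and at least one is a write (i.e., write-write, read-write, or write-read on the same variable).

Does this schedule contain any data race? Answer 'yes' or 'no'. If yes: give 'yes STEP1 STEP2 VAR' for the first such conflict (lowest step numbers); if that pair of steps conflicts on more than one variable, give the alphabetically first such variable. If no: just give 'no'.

Answer: no

Derivation:
Steps 1,2: B(r=-,w=y) vs A(r=z,w=z). No conflict.
Steps 2,3: same thread (A). No race.
Steps 3,4: A(r=x,w=x) vs B(r=y,w=y). No conflict.
Steps 4,5: B(r=y,w=y) vs A(r=z,w=z). No conflict.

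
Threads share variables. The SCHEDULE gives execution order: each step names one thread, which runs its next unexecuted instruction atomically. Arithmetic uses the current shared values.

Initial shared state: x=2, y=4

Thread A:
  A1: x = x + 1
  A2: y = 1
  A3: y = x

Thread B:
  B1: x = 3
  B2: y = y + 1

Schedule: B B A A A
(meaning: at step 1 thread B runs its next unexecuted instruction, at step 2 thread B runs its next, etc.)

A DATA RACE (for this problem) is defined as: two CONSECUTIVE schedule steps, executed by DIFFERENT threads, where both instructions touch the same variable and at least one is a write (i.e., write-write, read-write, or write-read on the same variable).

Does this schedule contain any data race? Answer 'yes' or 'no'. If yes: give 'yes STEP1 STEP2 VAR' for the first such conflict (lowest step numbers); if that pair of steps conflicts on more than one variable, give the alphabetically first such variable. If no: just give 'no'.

Answer: no

Derivation:
Steps 1,2: same thread (B). No race.
Steps 2,3: B(r=y,w=y) vs A(r=x,w=x). No conflict.
Steps 3,4: same thread (A). No race.
Steps 4,5: same thread (A). No race.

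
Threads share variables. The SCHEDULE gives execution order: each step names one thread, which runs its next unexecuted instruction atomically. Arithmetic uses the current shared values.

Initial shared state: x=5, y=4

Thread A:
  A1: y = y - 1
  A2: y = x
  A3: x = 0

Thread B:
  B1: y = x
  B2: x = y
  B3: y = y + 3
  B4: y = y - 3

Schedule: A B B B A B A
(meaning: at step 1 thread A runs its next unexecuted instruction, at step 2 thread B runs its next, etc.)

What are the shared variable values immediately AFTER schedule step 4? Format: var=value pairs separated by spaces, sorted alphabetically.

Answer: x=5 y=8

Derivation:
Step 1: thread A executes A1 (y = y - 1). Shared: x=5 y=3. PCs: A@1 B@0
Step 2: thread B executes B1 (y = x). Shared: x=5 y=5. PCs: A@1 B@1
Step 3: thread B executes B2 (x = y). Shared: x=5 y=5. PCs: A@1 B@2
Step 4: thread B executes B3 (y = y + 3). Shared: x=5 y=8. PCs: A@1 B@3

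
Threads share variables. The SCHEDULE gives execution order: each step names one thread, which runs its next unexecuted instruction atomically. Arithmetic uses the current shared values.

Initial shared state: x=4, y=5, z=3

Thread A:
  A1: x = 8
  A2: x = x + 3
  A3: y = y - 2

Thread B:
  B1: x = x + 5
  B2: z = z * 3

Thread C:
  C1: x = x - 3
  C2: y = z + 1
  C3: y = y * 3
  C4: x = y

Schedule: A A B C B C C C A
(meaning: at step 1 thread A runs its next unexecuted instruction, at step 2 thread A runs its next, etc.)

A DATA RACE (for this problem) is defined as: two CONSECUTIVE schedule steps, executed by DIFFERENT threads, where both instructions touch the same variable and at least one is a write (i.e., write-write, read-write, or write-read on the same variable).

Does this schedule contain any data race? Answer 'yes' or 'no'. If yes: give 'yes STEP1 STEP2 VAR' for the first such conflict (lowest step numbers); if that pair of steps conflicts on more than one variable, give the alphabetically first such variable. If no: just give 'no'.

Answer: yes 2 3 x

Derivation:
Steps 1,2: same thread (A). No race.
Steps 2,3: A(x = x + 3) vs B(x = x + 5). RACE on x (W-W).
Steps 3,4: B(x = x + 5) vs C(x = x - 3). RACE on x (W-W).
Steps 4,5: C(r=x,w=x) vs B(r=z,w=z). No conflict.
Steps 5,6: B(z = z * 3) vs C(y = z + 1). RACE on z (W-R).
Steps 6,7: same thread (C). No race.
Steps 7,8: same thread (C). No race.
Steps 8,9: C(x = y) vs A(y = y - 2). RACE on y (R-W).
First conflict at steps 2,3.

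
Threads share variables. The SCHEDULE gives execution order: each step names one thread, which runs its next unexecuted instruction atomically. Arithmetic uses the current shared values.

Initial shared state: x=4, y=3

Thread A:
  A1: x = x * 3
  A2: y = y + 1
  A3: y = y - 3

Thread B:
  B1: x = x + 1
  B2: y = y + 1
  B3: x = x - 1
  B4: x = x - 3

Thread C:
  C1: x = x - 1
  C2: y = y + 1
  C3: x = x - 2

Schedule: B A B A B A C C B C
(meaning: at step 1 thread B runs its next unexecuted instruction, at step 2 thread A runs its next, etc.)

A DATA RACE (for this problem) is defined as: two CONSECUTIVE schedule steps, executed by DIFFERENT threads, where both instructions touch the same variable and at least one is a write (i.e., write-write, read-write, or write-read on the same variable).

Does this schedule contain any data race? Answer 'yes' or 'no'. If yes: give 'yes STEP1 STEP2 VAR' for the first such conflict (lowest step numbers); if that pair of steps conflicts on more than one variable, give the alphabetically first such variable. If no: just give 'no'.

Steps 1,2: B(x = x + 1) vs A(x = x * 3). RACE on x (W-W).
Steps 2,3: A(r=x,w=x) vs B(r=y,w=y). No conflict.
Steps 3,4: B(y = y + 1) vs A(y = y + 1). RACE on y (W-W).
Steps 4,5: A(r=y,w=y) vs B(r=x,w=x). No conflict.
Steps 5,6: B(r=x,w=x) vs A(r=y,w=y). No conflict.
Steps 6,7: A(r=y,w=y) vs C(r=x,w=x). No conflict.
Steps 7,8: same thread (C). No race.
Steps 8,9: C(r=y,w=y) vs B(r=x,w=x). No conflict.
Steps 9,10: B(x = x - 3) vs C(x = x - 2). RACE on x (W-W).
First conflict at steps 1,2.

Answer: yes 1 2 x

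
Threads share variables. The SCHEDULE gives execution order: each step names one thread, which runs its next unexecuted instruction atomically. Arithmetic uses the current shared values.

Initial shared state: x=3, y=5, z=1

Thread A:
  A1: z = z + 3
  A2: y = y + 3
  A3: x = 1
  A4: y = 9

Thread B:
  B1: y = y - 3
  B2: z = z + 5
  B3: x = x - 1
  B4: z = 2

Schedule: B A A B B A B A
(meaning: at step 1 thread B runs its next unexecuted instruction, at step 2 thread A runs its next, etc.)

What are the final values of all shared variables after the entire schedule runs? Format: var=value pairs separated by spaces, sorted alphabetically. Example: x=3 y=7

Answer: x=1 y=9 z=2

Derivation:
Step 1: thread B executes B1 (y = y - 3). Shared: x=3 y=2 z=1. PCs: A@0 B@1
Step 2: thread A executes A1 (z = z + 3). Shared: x=3 y=2 z=4. PCs: A@1 B@1
Step 3: thread A executes A2 (y = y + 3). Shared: x=3 y=5 z=4. PCs: A@2 B@1
Step 4: thread B executes B2 (z = z + 5). Shared: x=3 y=5 z=9. PCs: A@2 B@2
Step 5: thread B executes B3 (x = x - 1). Shared: x=2 y=5 z=9. PCs: A@2 B@3
Step 6: thread A executes A3 (x = 1). Shared: x=1 y=5 z=9. PCs: A@3 B@3
Step 7: thread B executes B4 (z = 2). Shared: x=1 y=5 z=2. PCs: A@3 B@4
Step 8: thread A executes A4 (y = 9). Shared: x=1 y=9 z=2. PCs: A@4 B@4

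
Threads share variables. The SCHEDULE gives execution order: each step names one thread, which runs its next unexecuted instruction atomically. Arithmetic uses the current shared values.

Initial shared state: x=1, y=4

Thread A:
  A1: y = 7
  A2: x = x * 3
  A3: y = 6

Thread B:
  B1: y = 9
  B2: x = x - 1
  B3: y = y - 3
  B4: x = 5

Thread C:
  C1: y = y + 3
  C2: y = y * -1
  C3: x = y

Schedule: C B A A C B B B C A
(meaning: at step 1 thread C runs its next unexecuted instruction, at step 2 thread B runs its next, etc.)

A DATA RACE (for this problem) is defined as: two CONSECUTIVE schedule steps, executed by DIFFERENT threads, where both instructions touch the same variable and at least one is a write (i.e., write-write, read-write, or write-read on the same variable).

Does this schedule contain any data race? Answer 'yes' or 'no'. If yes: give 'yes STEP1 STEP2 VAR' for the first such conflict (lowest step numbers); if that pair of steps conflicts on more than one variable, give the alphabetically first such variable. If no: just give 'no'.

Answer: yes 1 2 y

Derivation:
Steps 1,2: C(y = y + 3) vs B(y = 9). RACE on y (W-W).
Steps 2,3: B(y = 9) vs A(y = 7). RACE on y (W-W).
Steps 3,4: same thread (A). No race.
Steps 4,5: A(r=x,w=x) vs C(r=y,w=y). No conflict.
Steps 5,6: C(r=y,w=y) vs B(r=x,w=x). No conflict.
Steps 6,7: same thread (B). No race.
Steps 7,8: same thread (B). No race.
Steps 8,9: B(x = 5) vs C(x = y). RACE on x (W-W).
Steps 9,10: C(x = y) vs A(y = 6). RACE on y (R-W).
First conflict at steps 1,2.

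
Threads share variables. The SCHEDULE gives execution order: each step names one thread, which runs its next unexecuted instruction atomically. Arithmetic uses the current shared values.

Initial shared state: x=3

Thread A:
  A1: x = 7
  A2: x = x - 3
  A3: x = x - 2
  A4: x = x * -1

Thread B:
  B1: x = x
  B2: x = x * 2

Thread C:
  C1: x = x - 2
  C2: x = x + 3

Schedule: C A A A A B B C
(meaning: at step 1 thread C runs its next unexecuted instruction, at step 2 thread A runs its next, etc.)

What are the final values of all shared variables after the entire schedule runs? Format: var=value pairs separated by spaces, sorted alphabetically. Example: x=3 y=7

Answer: x=-1

Derivation:
Step 1: thread C executes C1 (x = x - 2). Shared: x=1. PCs: A@0 B@0 C@1
Step 2: thread A executes A1 (x = 7). Shared: x=7. PCs: A@1 B@0 C@1
Step 3: thread A executes A2 (x = x - 3). Shared: x=4. PCs: A@2 B@0 C@1
Step 4: thread A executes A3 (x = x - 2). Shared: x=2. PCs: A@3 B@0 C@1
Step 5: thread A executes A4 (x = x * -1). Shared: x=-2. PCs: A@4 B@0 C@1
Step 6: thread B executes B1 (x = x). Shared: x=-2. PCs: A@4 B@1 C@1
Step 7: thread B executes B2 (x = x * 2). Shared: x=-4. PCs: A@4 B@2 C@1
Step 8: thread C executes C2 (x = x + 3). Shared: x=-1. PCs: A@4 B@2 C@2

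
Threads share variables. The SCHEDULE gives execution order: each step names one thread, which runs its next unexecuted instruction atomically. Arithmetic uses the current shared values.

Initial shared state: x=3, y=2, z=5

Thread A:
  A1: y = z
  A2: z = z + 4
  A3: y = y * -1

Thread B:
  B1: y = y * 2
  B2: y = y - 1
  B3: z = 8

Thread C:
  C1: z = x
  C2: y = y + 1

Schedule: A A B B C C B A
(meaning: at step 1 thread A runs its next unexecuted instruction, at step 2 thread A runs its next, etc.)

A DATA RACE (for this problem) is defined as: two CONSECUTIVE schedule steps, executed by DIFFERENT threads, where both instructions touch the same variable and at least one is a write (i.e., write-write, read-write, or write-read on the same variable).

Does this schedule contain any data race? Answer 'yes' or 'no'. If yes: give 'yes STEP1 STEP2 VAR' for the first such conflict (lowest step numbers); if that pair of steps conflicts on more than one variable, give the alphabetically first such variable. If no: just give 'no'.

Answer: no

Derivation:
Steps 1,2: same thread (A). No race.
Steps 2,3: A(r=z,w=z) vs B(r=y,w=y). No conflict.
Steps 3,4: same thread (B). No race.
Steps 4,5: B(r=y,w=y) vs C(r=x,w=z). No conflict.
Steps 5,6: same thread (C). No race.
Steps 6,7: C(r=y,w=y) vs B(r=-,w=z). No conflict.
Steps 7,8: B(r=-,w=z) vs A(r=y,w=y). No conflict.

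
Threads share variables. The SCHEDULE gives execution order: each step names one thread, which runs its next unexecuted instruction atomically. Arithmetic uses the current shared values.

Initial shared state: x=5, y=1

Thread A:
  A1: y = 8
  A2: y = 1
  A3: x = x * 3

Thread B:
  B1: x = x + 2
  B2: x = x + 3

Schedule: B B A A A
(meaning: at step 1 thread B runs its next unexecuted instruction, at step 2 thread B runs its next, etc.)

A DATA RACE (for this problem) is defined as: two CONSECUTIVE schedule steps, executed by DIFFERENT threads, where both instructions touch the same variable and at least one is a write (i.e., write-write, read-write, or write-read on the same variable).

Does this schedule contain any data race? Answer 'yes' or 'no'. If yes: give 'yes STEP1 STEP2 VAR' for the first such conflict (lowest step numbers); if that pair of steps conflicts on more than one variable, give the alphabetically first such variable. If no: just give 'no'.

Steps 1,2: same thread (B). No race.
Steps 2,3: B(r=x,w=x) vs A(r=-,w=y). No conflict.
Steps 3,4: same thread (A). No race.
Steps 4,5: same thread (A). No race.

Answer: no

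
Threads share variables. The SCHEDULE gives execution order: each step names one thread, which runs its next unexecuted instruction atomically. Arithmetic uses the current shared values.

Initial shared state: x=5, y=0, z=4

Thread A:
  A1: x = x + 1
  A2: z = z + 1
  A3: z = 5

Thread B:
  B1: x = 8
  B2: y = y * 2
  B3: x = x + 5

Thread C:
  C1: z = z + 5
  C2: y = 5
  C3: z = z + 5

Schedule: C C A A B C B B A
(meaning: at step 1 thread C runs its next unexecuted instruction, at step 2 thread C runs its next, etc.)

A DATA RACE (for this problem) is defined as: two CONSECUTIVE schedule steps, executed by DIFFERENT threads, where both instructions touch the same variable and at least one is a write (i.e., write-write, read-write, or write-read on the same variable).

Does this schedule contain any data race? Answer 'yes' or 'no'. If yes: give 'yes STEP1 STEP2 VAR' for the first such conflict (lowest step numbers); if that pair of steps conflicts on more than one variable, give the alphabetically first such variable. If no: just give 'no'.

Answer: no

Derivation:
Steps 1,2: same thread (C). No race.
Steps 2,3: C(r=-,w=y) vs A(r=x,w=x). No conflict.
Steps 3,4: same thread (A). No race.
Steps 4,5: A(r=z,w=z) vs B(r=-,w=x). No conflict.
Steps 5,6: B(r=-,w=x) vs C(r=z,w=z). No conflict.
Steps 6,7: C(r=z,w=z) vs B(r=y,w=y). No conflict.
Steps 7,8: same thread (B). No race.
Steps 8,9: B(r=x,w=x) vs A(r=-,w=z). No conflict.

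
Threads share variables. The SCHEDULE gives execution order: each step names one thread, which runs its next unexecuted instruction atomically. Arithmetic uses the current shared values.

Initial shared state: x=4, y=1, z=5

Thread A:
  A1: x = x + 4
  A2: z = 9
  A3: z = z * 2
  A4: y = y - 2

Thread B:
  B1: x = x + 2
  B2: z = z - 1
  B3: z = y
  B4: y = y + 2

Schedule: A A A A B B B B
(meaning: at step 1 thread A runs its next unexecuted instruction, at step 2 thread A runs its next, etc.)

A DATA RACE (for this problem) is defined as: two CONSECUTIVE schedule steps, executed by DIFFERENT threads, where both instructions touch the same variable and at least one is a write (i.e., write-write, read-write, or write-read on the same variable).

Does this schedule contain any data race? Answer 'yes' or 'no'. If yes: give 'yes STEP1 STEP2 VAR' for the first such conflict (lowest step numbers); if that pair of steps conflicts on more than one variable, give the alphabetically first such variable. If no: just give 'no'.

Steps 1,2: same thread (A). No race.
Steps 2,3: same thread (A). No race.
Steps 3,4: same thread (A). No race.
Steps 4,5: A(r=y,w=y) vs B(r=x,w=x). No conflict.
Steps 5,6: same thread (B). No race.
Steps 6,7: same thread (B). No race.
Steps 7,8: same thread (B). No race.

Answer: no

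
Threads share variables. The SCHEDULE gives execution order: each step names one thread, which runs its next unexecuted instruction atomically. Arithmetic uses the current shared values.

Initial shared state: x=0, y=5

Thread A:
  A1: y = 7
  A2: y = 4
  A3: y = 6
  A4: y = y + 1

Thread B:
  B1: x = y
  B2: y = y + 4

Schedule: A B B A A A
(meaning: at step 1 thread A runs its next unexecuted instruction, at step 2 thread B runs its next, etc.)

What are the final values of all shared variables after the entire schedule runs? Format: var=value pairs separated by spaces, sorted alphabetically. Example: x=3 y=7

Step 1: thread A executes A1 (y = 7). Shared: x=0 y=7. PCs: A@1 B@0
Step 2: thread B executes B1 (x = y). Shared: x=7 y=7. PCs: A@1 B@1
Step 3: thread B executes B2 (y = y + 4). Shared: x=7 y=11. PCs: A@1 B@2
Step 4: thread A executes A2 (y = 4). Shared: x=7 y=4. PCs: A@2 B@2
Step 5: thread A executes A3 (y = 6). Shared: x=7 y=6. PCs: A@3 B@2
Step 6: thread A executes A4 (y = y + 1). Shared: x=7 y=7. PCs: A@4 B@2

Answer: x=7 y=7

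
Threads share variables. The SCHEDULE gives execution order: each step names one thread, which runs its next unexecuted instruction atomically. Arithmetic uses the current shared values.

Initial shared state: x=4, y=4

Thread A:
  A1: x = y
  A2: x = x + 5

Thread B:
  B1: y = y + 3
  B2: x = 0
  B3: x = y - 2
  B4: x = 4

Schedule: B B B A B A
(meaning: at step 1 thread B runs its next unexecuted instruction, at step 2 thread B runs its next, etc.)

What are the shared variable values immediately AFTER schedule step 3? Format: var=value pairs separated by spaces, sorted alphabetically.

Step 1: thread B executes B1 (y = y + 3). Shared: x=4 y=7. PCs: A@0 B@1
Step 2: thread B executes B2 (x = 0). Shared: x=0 y=7. PCs: A@0 B@2
Step 3: thread B executes B3 (x = y - 2). Shared: x=5 y=7. PCs: A@0 B@3

Answer: x=5 y=7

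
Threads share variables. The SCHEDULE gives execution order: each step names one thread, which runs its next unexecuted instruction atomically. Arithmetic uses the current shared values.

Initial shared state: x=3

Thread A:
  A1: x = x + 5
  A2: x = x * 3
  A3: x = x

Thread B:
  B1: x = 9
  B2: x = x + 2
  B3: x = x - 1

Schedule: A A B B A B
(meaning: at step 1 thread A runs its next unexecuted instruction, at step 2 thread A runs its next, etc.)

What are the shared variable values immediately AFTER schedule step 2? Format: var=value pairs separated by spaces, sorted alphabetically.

Step 1: thread A executes A1 (x = x + 5). Shared: x=8. PCs: A@1 B@0
Step 2: thread A executes A2 (x = x * 3). Shared: x=24. PCs: A@2 B@0

Answer: x=24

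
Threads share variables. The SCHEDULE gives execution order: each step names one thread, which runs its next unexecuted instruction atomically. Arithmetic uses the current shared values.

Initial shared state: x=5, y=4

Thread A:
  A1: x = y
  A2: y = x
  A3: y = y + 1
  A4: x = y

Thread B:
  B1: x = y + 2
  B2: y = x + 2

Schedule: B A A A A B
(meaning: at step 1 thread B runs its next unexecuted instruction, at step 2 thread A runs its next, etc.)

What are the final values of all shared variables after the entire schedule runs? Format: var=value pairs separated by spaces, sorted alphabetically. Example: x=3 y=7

Answer: x=5 y=7

Derivation:
Step 1: thread B executes B1 (x = y + 2). Shared: x=6 y=4. PCs: A@0 B@1
Step 2: thread A executes A1 (x = y). Shared: x=4 y=4. PCs: A@1 B@1
Step 3: thread A executes A2 (y = x). Shared: x=4 y=4. PCs: A@2 B@1
Step 4: thread A executes A3 (y = y + 1). Shared: x=4 y=5. PCs: A@3 B@1
Step 5: thread A executes A4 (x = y). Shared: x=5 y=5. PCs: A@4 B@1
Step 6: thread B executes B2 (y = x + 2). Shared: x=5 y=7. PCs: A@4 B@2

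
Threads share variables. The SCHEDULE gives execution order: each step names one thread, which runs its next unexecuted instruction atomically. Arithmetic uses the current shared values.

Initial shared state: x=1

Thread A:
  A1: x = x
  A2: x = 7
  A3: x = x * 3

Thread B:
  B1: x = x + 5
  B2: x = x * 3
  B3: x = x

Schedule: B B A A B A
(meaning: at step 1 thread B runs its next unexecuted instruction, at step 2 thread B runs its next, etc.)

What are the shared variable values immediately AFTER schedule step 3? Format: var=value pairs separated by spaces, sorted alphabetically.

Answer: x=18

Derivation:
Step 1: thread B executes B1 (x = x + 5). Shared: x=6. PCs: A@0 B@1
Step 2: thread B executes B2 (x = x * 3). Shared: x=18. PCs: A@0 B@2
Step 3: thread A executes A1 (x = x). Shared: x=18. PCs: A@1 B@2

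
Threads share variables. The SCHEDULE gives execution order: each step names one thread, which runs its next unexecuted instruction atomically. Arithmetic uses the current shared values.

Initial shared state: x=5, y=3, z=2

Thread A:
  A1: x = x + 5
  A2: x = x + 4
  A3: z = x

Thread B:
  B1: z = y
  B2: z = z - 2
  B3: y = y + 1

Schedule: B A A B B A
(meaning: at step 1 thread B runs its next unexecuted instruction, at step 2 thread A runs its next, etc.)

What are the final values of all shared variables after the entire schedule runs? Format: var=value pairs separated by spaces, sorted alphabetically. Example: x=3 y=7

Step 1: thread B executes B1 (z = y). Shared: x=5 y=3 z=3. PCs: A@0 B@1
Step 2: thread A executes A1 (x = x + 5). Shared: x=10 y=3 z=3. PCs: A@1 B@1
Step 3: thread A executes A2 (x = x + 4). Shared: x=14 y=3 z=3. PCs: A@2 B@1
Step 4: thread B executes B2 (z = z - 2). Shared: x=14 y=3 z=1. PCs: A@2 B@2
Step 5: thread B executes B3 (y = y + 1). Shared: x=14 y=4 z=1. PCs: A@2 B@3
Step 6: thread A executes A3 (z = x). Shared: x=14 y=4 z=14. PCs: A@3 B@3

Answer: x=14 y=4 z=14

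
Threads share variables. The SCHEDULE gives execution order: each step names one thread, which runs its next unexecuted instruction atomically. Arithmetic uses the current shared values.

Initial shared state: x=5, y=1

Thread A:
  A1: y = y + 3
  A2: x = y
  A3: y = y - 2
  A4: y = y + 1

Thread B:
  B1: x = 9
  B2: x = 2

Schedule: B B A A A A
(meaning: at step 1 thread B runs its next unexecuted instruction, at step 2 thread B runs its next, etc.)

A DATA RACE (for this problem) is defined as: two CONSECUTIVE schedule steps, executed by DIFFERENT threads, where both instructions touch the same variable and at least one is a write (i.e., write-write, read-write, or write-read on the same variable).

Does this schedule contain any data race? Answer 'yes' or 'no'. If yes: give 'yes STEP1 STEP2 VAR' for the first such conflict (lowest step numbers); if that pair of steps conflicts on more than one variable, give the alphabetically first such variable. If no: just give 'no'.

Steps 1,2: same thread (B). No race.
Steps 2,3: B(r=-,w=x) vs A(r=y,w=y). No conflict.
Steps 3,4: same thread (A). No race.
Steps 4,5: same thread (A). No race.
Steps 5,6: same thread (A). No race.

Answer: no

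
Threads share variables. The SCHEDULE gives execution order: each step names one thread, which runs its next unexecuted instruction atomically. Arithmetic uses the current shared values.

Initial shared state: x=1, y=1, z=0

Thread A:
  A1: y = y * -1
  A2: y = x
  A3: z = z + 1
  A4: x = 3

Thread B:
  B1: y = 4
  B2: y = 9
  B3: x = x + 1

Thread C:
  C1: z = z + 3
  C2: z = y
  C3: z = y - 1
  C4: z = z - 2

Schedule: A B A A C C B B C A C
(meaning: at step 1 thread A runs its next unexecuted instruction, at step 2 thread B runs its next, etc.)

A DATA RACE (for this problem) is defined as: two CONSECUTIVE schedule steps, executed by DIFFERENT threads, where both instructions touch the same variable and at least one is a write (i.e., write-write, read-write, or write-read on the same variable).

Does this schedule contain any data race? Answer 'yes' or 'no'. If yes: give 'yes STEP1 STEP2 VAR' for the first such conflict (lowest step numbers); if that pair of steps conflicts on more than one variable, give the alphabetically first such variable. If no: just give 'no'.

Answer: yes 1 2 y

Derivation:
Steps 1,2: A(y = y * -1) vs B(y = 4). RACE on y (W-W).
Steps 2,3: B(y = 4) vs A(y = x). RACE on y (W-W).
Steps 3,4: same thread (A). No race.
Steps 4,5: A(z = z + 1) vs C(z = z + 3). RACE on z (W-W).
Steps 5,6: same thread (C). No race.
Steps 6,7: C(z = y) vs B(y = 9). RACE on y (R-W).
Steps 7,8: same thread (B). No race.
Steps 8,9: B(r=x,w=x) vs C(r=y,w=z). No conflict.
Steps 9,10: C(r=y,w=z) vs A(r=-,w=x). No conflict.
Steps 10,11: A(r=-,w=x) vs C(r=z,w=z). No conflict.
First conflict at steps 1,2.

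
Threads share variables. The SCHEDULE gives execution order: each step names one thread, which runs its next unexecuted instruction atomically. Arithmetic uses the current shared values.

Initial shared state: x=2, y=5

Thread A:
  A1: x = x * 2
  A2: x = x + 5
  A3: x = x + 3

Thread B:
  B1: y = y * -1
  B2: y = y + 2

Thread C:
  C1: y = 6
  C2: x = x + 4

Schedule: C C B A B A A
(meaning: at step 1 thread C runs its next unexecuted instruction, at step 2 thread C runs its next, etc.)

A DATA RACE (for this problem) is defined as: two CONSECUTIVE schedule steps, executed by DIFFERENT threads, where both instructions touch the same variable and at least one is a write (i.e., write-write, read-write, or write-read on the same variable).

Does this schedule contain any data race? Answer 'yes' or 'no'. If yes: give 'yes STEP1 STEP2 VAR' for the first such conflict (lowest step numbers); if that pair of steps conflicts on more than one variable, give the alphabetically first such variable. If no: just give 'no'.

Answer: no

Derivation:
Steps 1,2: same thread (C). No race.
Steps 2,3: C(r=x,w=x) vs B(r=y,w=y). No conflict.
Steps 3,4: B(r=y,w=y) vs A(r=x,w=x). No conflict.
Steps 4,5: A(r=x,w=x) vs B(r=y,w=y). No conflict.
Steps 5,6: B(r=y,w=y) vs A(r=x,w=x). No conflict.
Steps 6,7: same thread (A). No race.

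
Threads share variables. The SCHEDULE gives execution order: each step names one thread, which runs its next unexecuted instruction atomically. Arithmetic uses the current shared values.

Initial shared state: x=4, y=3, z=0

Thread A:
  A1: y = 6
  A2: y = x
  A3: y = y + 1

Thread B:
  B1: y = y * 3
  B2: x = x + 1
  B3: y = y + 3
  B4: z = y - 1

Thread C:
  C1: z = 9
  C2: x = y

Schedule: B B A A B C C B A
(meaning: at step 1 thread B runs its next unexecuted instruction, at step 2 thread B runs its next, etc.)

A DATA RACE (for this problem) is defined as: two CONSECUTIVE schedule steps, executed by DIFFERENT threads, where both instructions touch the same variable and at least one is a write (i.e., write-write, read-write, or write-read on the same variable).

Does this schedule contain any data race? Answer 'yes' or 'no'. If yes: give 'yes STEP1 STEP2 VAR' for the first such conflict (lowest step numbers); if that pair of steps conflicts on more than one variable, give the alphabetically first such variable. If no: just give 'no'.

Answer: yes 4 5 y

Derivation:
Steps 1,2: same thread (B). No race.
Steps 2,3: B(r=x,w=x) vs A(r=-,w=y). No conflict.
Steps 3,4: same thread (A). No race.
Steps 4,5: A(y = x) vs B(y = y + 3). RACE on y (W-W).
Steps 5,6: B(r=y,w=y) vs C(r=-,w=z). No conflict.
Steps 6,7: same thread (C). No race.
Steps 7,8: C(r=y,w=x) vs B(r=y,w=z). No conflict.
Steps 8,9: B(z = y - 1) vs A(y = y + 1). RACE on y (R-W).
First conflict at steps 4,5.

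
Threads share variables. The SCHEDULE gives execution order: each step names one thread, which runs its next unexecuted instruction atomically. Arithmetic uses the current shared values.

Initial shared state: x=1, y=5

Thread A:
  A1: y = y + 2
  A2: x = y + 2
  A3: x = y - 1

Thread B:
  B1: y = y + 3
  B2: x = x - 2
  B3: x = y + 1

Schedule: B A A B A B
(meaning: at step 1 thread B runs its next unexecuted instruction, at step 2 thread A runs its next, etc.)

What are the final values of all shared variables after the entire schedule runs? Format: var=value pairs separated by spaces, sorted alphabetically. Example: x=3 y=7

Step 1: thread B executes B1 (y = y + 3). Shared: x=1 y=8. PCs: A@0 B@1
Step 2: thread A executes A1 (y = y + 2). Shared: x=1 y=10. PCs: A@1 B@1
Step 3: thread A executes A2 (x = y + 2). Shared: x=12 y=10. PCs: A@2 B@1
Step 4: thread B executes B2 (x = x - 2). Shared: x=10 y=10. PCs: A@2 B@2
Step 5: thread A executes A3 (x = y - 1). Shared: x=9 y=10. PCs: A@3 B@2
Step 6: thread B executes B3 (x = y + 1). Shared: x=11 y=10. PCs: A@3 B@3

Answer: x=11 y=10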